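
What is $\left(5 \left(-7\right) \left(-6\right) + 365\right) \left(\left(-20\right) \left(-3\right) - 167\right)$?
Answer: $-61525$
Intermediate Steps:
$\left(5 \left(-7\right) \left(-6\right) + 365\right) \left(\left(-20\right) \left(-3\right) - 167\right) = \left(\left(-35\right) \left(-6\right) + 365\right) \left(60 - 167\right) = \left(210 + 365\right) \left(-107\right) = 575 \left(-107\right) = -61525$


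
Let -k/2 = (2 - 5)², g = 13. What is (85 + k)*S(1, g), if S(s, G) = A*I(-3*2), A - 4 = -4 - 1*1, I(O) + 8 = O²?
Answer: -1876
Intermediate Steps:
I(O) = -8 + O²
A = -1 (A = 4 + (-4 - 1*1) = 4 + (-4 - 1) = 4 - 5 = -1)
S(s, G) = -28 (S(s, G) = -(-8 + (-3*2)²) = -(-8 + (-6)²) = -(-8 + 36) = -1*28 = -28)
k = -18 (k = -2*(2 - 5)² = -2*(-3)² = -2*9 = -18)
(85 + k)*S(1, g) = (85 - 18)*(-28) = 67*(-28) = -1876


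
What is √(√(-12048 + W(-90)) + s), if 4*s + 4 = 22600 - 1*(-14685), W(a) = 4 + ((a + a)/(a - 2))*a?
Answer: √(19721649 + 92*I*√6464426)/46 ≈ 96.543 + 0.57251*I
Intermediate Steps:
W(a) = 4 + 2*a²/(-2 + a) (W(a) = 4 + ((2*a)/(-2 + a))*a = 4 + (2*a/(-2 + a))*a = 4 + 2*a²/(-2 + a))
s = 37281/4 (s = -1 + (22600 - 1*(-14685))/4 = -1 + (22600 + 14685)/4 = -1 + (¼)*37285 = -1 + 37285/4 = 37281/4 ≈ 9320.3)
√(√(-12048 + W(-90)) + s) = √(√(-12048 + 2*(-4 + (-90)² + 2*(-90))/(-2 - 90)) + 37281/4) = √(√(-12048 + 2*(-4 + 8100 - 180)/(-92)) + 37281/4) = √(√(-12048 + 2*(-1/92)*7916) + 37281/4) = √(√(-12048 - 3958/23) + 37281/4) = √(√(-281062/23) + 37281/4) = √(I*√6464426/23 + 37281/4) = √(37281/4 + I*√6464426/23)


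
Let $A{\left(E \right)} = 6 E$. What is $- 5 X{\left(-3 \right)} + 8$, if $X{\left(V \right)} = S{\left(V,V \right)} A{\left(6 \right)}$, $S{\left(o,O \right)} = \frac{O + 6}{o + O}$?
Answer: $98$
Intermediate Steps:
$S{\left(o,O \right)} = \frac{6 + O}{O + o}$
$X{\left(V \right)} = \frac{18 \left(6 + V\right)}{V}$ ($X{\left(V \right)} = \frac{6 + V}{V + V} 6 \cdot 6 = \frac{6 + V}{2 V} 36 = \frac{18 \left(6 + V\right)}{V}$)
$- 5 X{\left(-3 \right)} + 8 = - 5 \left(18 + \frac{108}{-3}\right) + 8 = - 5 \left(18 + 108 \left(- \frac{1}{3}\right)\right) + 8 = - 5 \left(18 - 36\right) + 8 = \left(-5\right) \left(-18\right) + 8 = 90 + 8 = 98$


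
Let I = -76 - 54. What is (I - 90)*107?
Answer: -23540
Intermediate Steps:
I = -130
(I - 90)*107 = (-130 - 90)*107 = -220*107 = -23540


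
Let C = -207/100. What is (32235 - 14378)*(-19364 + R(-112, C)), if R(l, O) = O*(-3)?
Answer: -34567205603/100 ≈ -3.4567e+8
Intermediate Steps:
C = -207/100 (C = -207*1/100 = -207/100 ≈ -2.0700)
R(l, O) = -3*O
(32235 - 14378)*(-19364 + R(-112, C)) = (32235 - 14378)*(-19364 - 3*(-207/100)) = 17857*(-19364 + 621/100) = 17857*(-1935779/100) = -34567205603/100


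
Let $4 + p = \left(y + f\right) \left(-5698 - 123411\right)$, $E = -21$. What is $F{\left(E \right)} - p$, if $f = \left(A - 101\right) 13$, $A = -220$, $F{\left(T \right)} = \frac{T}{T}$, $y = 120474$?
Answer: $15015505814$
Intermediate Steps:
$F{\left(T \right)} = 1$
$f = -4173$ ($f = \left(-220 - 101\right) 13 = \left(-321\right) 13 = -4173$)
$p = -15015505813$ ($p = -4 + \left(120474 - 4173\right) \left(-5698 - 123411\right) = -4 + 116301 \left(-129109\right) = -4 - 15015505809 = -15015505813$)
$F{\left(E \right)} - p = 1 - -15015505813 = 1 + 15015505813 = 15015505814$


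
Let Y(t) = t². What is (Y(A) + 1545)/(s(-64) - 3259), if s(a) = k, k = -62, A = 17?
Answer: -1834/3321 ≈ -0.55224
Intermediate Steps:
s(a) = -62
(Y(A) + 1545)/(s(-64) - 3259) = (17² + 1545)/(-62 - 3259) = (289 + 1545)/(-3321) = 1834*(-1/3321) = -1834/3321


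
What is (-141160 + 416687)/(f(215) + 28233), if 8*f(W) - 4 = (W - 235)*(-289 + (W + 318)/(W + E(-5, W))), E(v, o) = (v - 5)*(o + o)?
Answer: 450211118/47314637 ≈ 9.5153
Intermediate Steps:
E(v, o) = 2*o*(-5 + v) (E(v, o) = (-5 + v)*(2*o) = 2*o*(-5 + v))
f(W) = ½ + (-289 - (318 + W)/(19*W))*(-235 + W)/8 (f(W) = ½ + ((W - 235)*(-289 + (W + 318)/(W + 2*W*(-5 - 5))))/8 = ½ + ((-235 + W)*(-289 + (318 + W)/(W + 2*W*(-10))))/8 = ½ + ((-235 + W)*(-289 + (318 + W)/(W - 20*W)))/8 = ½ + ((-235 + W)*(-289 + (318 + W)/((-19*W))))/8 = ½ + ((-235 + W)*(-289 + (318 + W)*(-1/(19*W))))/8 = ½ + ((-235 + W)*(-289 - (318 + W)/(19*W)))/8 = ½ + ((-289 - (318 + W)/(19*W))*(-235 + W))/8 = ½ + (-289 - (318 + W)/(19*W))*(-235 + W)/8)
(-141160 + 416687)/(f(215) + 28233) = (-141160 + 416687)/((1/76)*(37365 - 2746*215² + 645189*215)/215 + 28233) = 275527/((1/76)*(1/215)*(37365 - 2746*46225 + 138715635) + 28233) = 275527/((1/76)*(1/215)*(37365 - 126933850 + 138715635) + 28233) = 275527/((1/76)*(1/215)*11819150 + 28233) = 275527/(1181915/1634 + 28233) = 275527/(47314637/1634) = 275527*(1634/47314637) = 450211118/47314637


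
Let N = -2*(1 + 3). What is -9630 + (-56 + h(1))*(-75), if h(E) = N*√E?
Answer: -4830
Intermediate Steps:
N = -8 (N = -2*4 = -8)
h(E) = -8*√E
-9630 + (-56 + h(1))*(-75) = -9630 + (-56 - 8*√1)*(-75) = -9630 + (-56 - 8*1)*(-75) = -9630 + (-56 - 8)*(-75) = -9630 - 64*(-75) = -9630 + 4800 = -4830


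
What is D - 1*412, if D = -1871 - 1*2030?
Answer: -4313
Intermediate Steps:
D = -3901 (D = -1871 - 2030 = -3901)
D - 1*412 = -3901 - 1*412 = -3901 - 412 = -4313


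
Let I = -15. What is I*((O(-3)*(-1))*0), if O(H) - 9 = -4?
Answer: 0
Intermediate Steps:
O(H) = 5 (O(H) = 9 - 4 = 5)
I*((O(-3)*(-1))*0) = -15*5*(-1)*0 = -(-75)*0 = -15*0 = 0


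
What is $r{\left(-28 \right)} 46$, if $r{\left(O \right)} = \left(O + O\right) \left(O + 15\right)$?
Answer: $33488$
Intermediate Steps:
$r{\left(O \right)} = 2 O \left(15 + O\right)$
$r{\left(-28 \right)} 46 = 2 \left(-28\right) \left(15 - 28\right) 46 = 2 \left(-28\right) \left(-13\right) 46 = 728 \cdot 46 = 33488$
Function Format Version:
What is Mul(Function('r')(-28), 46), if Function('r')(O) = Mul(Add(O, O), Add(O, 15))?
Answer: 33488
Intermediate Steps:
Function('r')(O) = Mul(2, O, Add(15, O)) (Function('r')(O) = Mul(Mul(2, O), Add(15, O)) = Mul(2, O, Add(15, O)))
Mul(Function('r')(-28), 46) = Mul(Mul(2, -28, Add(15, -28)), 46) = Mul(Mul(2, -28, -13), 46) = Mul(728, 46) = 33488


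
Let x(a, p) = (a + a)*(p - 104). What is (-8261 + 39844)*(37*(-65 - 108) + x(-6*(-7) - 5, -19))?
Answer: -489631249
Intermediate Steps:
x(a, p) = 2*a*(-104 + p) (x(a, p) = (2*a)*(-104 + p) = 2*a*(-104 + p))
(-8261 + 39844)*(37*(-65 - 108) + x(-6*(-7) - 5, -19)) = (-8261 + 39844)*(37*(-65 - 108) + 2*(-6*(-7) - 5)*(-104 - 19)) = 31583*(37*(-173) + 2*(42 - 5)*(-123)) = 31583*(-6401 + 2*37*(-123)) = 31583*(-6401 - 9102) = 31583*(-15503) = -489631249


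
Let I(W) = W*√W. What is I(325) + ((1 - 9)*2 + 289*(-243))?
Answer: -70243 + 1625*√13 ≈ -64384.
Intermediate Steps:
I(W) = W^(3/2)
I(325) + ((1 - 9)*2 + 289*(-243)) = 325^(3/2) + ((1 - 9)*2 + 289*(-243)) = 1625*√13 + (-8*2 - 70227) = 1625*√13 + (-16 - 70227) = 1625*√13 - 70243 = -70243 + 1625*√13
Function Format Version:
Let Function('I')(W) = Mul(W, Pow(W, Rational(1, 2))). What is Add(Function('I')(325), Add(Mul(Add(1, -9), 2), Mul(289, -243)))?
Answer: Add(-70243, Mul(1625, Pow(13, Rational(1, 2)))) ≈ -64384.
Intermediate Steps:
Function('I')(W) = Pow(W, Rational(3, 2))
Add(Function('I')(325), Add(Mul(Add(1, -9), 2), Mul(289, -243))) = Add(Pow(325, Rational(3, 2)), Add(Mul(Add(1, -9), 2), Mul(289, -243))) = Add(Mul(1625, Pow(13, Rational(1, 2))), Add(Mul(-8, 2), -70227)) = Add(Mul(1625, Pow(13, Rational(1, 2))), Add(-16, -70227)) = Add(Mul(1625, Pow(13, Rational(1, 2))), -70243) = Add(-70243, Mul(1625, Pow(13, Rational(1, 2))))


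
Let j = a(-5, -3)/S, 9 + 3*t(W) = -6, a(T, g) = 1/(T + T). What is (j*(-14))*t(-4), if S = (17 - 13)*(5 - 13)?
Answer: 7/32 ≈ 0.21875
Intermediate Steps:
a(T, g) = 1/(2*T)
t(W) = -5 (t(W) = -3 + (⅓)*(-6) = -3 - 2 = -5)
S = -32 (S = 4*(-8) = -32)
j = 1/320 (j = ((½)/(-5))/(-32) = ((½)*(-⅕))*(-1/32) = -⅒*(-1/32) = 1/320 ≈ 0.0031250)
(j*(-14))*t(-4) = ((1/320)*(-14))*(-5) = -7/160*(-5) = 7/32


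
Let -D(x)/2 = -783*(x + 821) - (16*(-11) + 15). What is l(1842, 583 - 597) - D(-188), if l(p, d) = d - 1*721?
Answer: -991691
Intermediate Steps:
l(p, d) = -721 + d (l(p, d) = d - 721 = -721 + d)
D(x) = 1285364 + 1566*x (D(x) = -2*(-783*(x + 821) - (16*(-11) + 15)) = -2*(-783*(821 + x) - (-176 + 15)) = -2*((-642843 - 783*x) - 1*(-161)) = -2*((-642843 - 783*x) + 161) = -2*(-642682 - 783*x) = 1285364 + 1566*x)
l(1842, 583 - 597) - D(-188) = (-721 + (583 - 597)) - (1285364 + 1566*(-188)) = (-721 - 14) - (1285364 - 294408) = -735 - 1*990956 = -735 - 990956 = -991691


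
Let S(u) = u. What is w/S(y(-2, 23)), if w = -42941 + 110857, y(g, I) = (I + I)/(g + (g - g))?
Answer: -67916/23 ≈ -2952.9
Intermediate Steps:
y(g, I) = 2*I/g (y(g, I) = (2*I)/(g + 0) = (2*I)/g = 2*I/g)
w = 67916
w/S(y(-2, 23)) = 67916/((2*23/(-2))) = 67916/((2*23*(-½))) = 67916/(-23) = 67916*(-1/23) = -67916/23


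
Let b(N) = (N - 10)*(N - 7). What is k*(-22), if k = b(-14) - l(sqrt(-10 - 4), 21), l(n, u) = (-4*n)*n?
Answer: -9856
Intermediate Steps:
b(N) = (-10 + N)*(-7 + N)
l(n, u) = -4*n**2
k = 448 (k = (70 + (-14)**2 - 17*(-14)) - (-4)*(sqrt(-10 - 4))**2 = (70 + 196 + 238) - (-4)*(sqrt(-14))**2 = 504 - (-4)*(I*sqrt(14))**2 = 504 - (-4)*(-14) = 504 - 1*56 = 504 - 56 = 448)
k*(-22) = 448*(-22) = -9856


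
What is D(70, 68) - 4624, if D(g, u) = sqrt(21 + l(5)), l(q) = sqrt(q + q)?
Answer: -4624 + sqrt(21 + sqrt(10)) ≈ -4619.1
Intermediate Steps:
l(q) = sqrt(2)*sqrt(q) (l(q) = sqrt(2*q) = sqrt(2)*sqrt(q))
D(g, u) = sqrt(21 + sqrt(10)) (D(g, u) = sqrt(21 + sqrt(2)*sqrt(5)) = sqrt(21 + sqrt(10)))
D(70, 68) - 4624 = sqrt(21 + sqrt(10)) - 4624 = -4624 + sqrt(21 + sqrt(10))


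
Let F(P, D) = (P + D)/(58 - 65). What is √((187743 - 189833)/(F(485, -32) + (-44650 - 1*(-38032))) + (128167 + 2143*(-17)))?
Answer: √200744265190746/46779 ≈ 302.88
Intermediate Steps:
F(P, D) = -D/7 - P/7 (F(P, D) = (D + P)/(-7) = (D + P)*(-⅐) = -D/7 - P/7)
√((187743 - 189833)/(F(485, -32) + (-44650 - 1*(-38032))) + (128167 + 2143*(-17))) = √((187743 - 189833)/((-⅐*(-32) - ⅐*485) + (-44650 - 1*(-38032))) + (128167 + 2143*(-17))) = √(-2090/((32/7 - 485/7) + (-44650 + 38032)) + (128167 - 36431)) = √(-2090/(-453/7 - 6618) + 91736) = √(-2090/(-46779/7) + 91736) = √(-2090*(-7/46779) + 91736) = √(14630/46779 + 91736) = √(4291332974/46779) = √200744265190746/46779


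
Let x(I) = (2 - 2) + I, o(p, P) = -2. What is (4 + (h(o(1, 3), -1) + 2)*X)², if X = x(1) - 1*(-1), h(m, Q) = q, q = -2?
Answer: 16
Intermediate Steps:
h(m, Q) = -2
x(I) = I (x(I) = 0 + I = I)
X = 2 (X = 1 - 1*(-1) = 1 + 1 = 2)
(4 + (h(o(1, 3), -1) + 2)*X)² = (4 + (-2 + 2)*2)² = (4 + 0*2)² = (4 + 0)² = 4² = 16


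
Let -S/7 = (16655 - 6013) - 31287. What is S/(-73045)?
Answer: -4129/2087 ≈ -1.9784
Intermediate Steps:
S = 144515 (S = -7*((16655 - 6013) - 31287) = -7*(10642 - 31287) = -7*(-20645) = 144515)
S/(-73045) = 144515/(-73045) = 144515*(-1/73045) = -4129/2087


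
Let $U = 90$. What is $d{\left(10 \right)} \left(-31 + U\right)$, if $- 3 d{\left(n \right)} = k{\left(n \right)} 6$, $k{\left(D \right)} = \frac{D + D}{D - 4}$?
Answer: $- \frac{1180}{3} \approx -393.33$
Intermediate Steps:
$k{\left(D \right)} = \frac{2 D}{-4 + D}$
$d{\left(n \right)} = - \frac{4 n}{-4 + n}$ ($d{\left(n \right)} = - \frac{\frac{2 n}{-4 + n} 6}{3} = - \frac{12 n \frac{1}{-4 + n}}{3} = - \frac{4 n}{-4 + n}$)
$d{\left(10 \right)} \left(-31 + U\right) = \left(-4\right) 10 \frac{1}{-4 + 10} \left(-31 + 90\right) = \left(-4\right) 10 \cdot \frac{1}{6} \cdot 59 = \left(- \frac{20}{3}\right) 59 = - \frac{1180}{3}$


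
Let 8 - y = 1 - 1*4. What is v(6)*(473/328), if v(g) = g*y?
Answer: 15609/164 ≈ 95.177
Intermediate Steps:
y = 11 (y = 8 - (1 - 1*4) = 8 - (1 - 4) = 8 - 1*(-3) = 8 + 3 = 11)
v(g) = 11*g (v(g) = g*11 = 11*g)
v(6)*(473/328) = (11*6)*(473/328) = 66*(473*(1/328)) = 66*(473/328) = 15609/164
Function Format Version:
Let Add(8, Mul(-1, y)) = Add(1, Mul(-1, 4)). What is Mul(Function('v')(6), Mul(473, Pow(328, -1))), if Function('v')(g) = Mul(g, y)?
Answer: Rational(15609, 164) ≈ 95.177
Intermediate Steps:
y = 11 (y = Add(8, Mul(-1, Add(1, Mul(-1, 4)))) = Add(8, Mul(-1, Add(1, -4))) = Add(8, Mul(-1, -3)) = Add(8, 3) = 11)
Function('v')(g) = Mul(11, g) (Function('v')(g) = Mul(g, 11) = Mul(11, g))
Mul(Function('v')(6), Mul(473, Pow(328, -1))) = Mul(Mul(11, 6), Mul(473, Pow(328, -1))) = Mul(66, Mul(473, Rational(1, 328))) = Mul(66, Rational(473, 328)) = Rational(15609, 164)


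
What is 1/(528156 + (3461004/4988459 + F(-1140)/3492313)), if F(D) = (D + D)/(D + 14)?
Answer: 9808169501420521/5180250376127858180412 ≈ 1.8934e-6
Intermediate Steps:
F(D) = 2*D/(14 + D) (F(D) = (2*D)/(14 + D) = 2*D/(14 + D))
1/(528156 + (3461004/4988459 + F(-1140)/3492313)) = 1/(528156 + (3461004/4988459 + (2*(-1140)/(14 - 1140))/3492313)) = 1/(528156 + (3461004*(1/4988459) + (2*(-1140)/(-1126))*(1/3492313))) = 1/(528156 + (3461004/4988459 + (2*(-1140)*(-1/1126))*(1/3492313))) = 1/(528156 + (3461004/4988459 + (1140/563)*(1/3492313))) = 1/(528156 + (3461004/4988459 + 1140/1966172219)) = 1/(528156 + 6804935601491136/9808169501420521) = 1/(5180250376127858180412/9808169501420521) = 9808169501420521/5180250376127858180412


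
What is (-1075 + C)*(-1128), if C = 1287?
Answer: -239136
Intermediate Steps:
(-1075 + C)*(-1128) = (-1075 + 1287)*(-1128) = 212*(-1128) = -239136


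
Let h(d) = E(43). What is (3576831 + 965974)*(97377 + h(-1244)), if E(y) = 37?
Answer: 442532806270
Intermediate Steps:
h(d) = 37
(3576831 + 965974)*(97377 + h(-1244)) = (3576831 + 965974)*(97377 + 37) = 4542805*97414 = 442532806270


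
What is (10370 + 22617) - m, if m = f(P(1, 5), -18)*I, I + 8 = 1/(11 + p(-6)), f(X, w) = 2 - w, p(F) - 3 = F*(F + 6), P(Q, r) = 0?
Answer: 232019/7 ≈ 33146.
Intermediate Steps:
p(F) = 3 + F*(6 + F) (p(F) = 3 + F*(F + 6) = 3 + F*(6 + F))
I = -111/14 (I = -8 + 1/(11 + (3 + (-6)² + 6*(-6))) = -8 + 1/(11 + (3 + 36 - 36)) = -8 + 1/(11 + 3) = -8 + 1/14 = -111/14 ≈ -7.9286)
m = -1110/7 (m = (2 - 1*(-18))*(-111/14) = (2 + 18)*(-111/14) = 20*(-111/14) = -1110/7 ≈ -158.57)
(10370 + 22617) - m = (10370 + 22617) - 1*(-1110/7) = 32987 + 1110/7 = 232019/7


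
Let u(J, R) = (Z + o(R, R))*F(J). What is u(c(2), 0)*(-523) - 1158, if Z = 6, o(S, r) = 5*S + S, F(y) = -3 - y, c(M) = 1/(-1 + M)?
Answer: 11394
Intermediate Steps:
o(S, r) = 6*S
u(J, R) = (-3 - J)*(6 + 6*R) (u(J, R) = (6 + 6*R)*(-3 - J) = (-3 - J)*(6 + 6*R))
u(c(2), 0)*(-523) - 1158 = -6*(1 + 0)*(3 + 1/(-1 + 2))*(-523) - 1158 = -6*1*(3 + 1/1)*(-523) - 1158 = -6*1*(3 + 1)*(-523) - 1158 = -6*1*4*(-523) - 1158 = -24*(-523) - 1158 = 12552 - 1158 = 11394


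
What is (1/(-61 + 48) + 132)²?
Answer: 2941225/169 ≈ 17404.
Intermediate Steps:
(1/(-61 + 48) + 132)² = (1/(-13) + 132)² = (-1/13 + 132)² = (1715/13)² = 2941225/169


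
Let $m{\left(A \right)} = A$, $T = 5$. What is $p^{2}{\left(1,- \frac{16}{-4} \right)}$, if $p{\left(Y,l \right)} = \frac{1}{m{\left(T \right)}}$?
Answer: $\frac{1}{25} \approx 0.04$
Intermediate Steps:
$p{\left(Y,l \right)} = \frac{1}{5}$
$p^{2}{\left(1,- \frac{16}{-4} \right)} = \left(\frac{1}{5}\right)^{2} = \frac{1}{25}$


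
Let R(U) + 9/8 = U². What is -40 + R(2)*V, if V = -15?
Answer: -665/8 ≈ -83.125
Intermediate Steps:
R(U) = -9/8 + U²
-40 + R(2)*V = -40 + (-9/8 + 2²)*(-15) = -40 + (-9/8 + 4)*(-15) = -40 + (23/8)*(-15) = -40 - 345/8 = -665/8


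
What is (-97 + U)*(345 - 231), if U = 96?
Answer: -114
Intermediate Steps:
(-97 + U)*(345 - 231) = (-97 + 96)*(345 - 231) = -1*114 = -114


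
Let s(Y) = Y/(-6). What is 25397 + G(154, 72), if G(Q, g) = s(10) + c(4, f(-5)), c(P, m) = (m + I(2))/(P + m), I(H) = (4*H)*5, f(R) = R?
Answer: 76081/3 ≈ 25360.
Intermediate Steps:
s(Y) = -Y/6 (s(Y) = Y*(-⅙) = -Y/6)
I(H) = 20*H
c(P, m) = (40 + m)/(P + m) (c(P, m) = (m + 20*2)/(P + m) = (m + 40)/(P + m) = (40 + m)/(P + m))
G(Q, g) = -110/3 (G(Q, g) = -⅙*10 + (40 - 5)/(4 - 5) = -5/3 + 35/(-1) = -5/3 - 1*35 = -5/3 - 35 = -110/3)
25397 + G(154, 72) = 25397 - 110/3 = 76081/3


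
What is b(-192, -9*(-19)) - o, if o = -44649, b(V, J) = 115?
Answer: 44764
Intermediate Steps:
b(-192, -9*(-19)) - o = 115 - 1*(-44649) = 115 + 44649 = 44764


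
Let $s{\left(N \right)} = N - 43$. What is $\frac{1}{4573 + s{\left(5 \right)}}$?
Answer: $\frac{1}{4535} \approx 0.00022051$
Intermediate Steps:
$s{\left(N \right)} = -43 + N$
$\frac{1}{4573 + s{\left(5 \right)}} = \frac{1}{4573 + \left(-43 + 5\right)} = \frac{1}{4573 - 38} = \frac{1}{4535}$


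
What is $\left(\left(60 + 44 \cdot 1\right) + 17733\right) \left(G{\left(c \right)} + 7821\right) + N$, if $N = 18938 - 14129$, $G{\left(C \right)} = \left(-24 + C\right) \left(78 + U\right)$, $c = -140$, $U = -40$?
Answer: $28347802$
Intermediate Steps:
$G{\left(C \right)} = -912 + 38 C$ ($G{\left(C \right)} = \left(-24 + C\right) \left(78 - 40\right) = \left(-24 + C\right) 38 = -912 + 38 C$)
$N = 4809$
$\left(\left(60 + 44 \cdot 1\right) + 17733\right) \left(G{\left(c \right)} + 7821\right) + N = \left(\left(60 + 44 \cdot 1\right) + 17733\right) \left(\left(-912 + 38 \left(-140\right)\right) + 7821\right) + 4809 = \left(\left(60 + 44\right) + 17733\right) \left(\left(-912 - 5320\right) + 7821\right) + 4809 = \left(104 + 17733\right) \left(-6232 + 7821\right) + 4809 = 17837 \cdot 1589 + 4809 = 28342993 + 4809 = 28347802$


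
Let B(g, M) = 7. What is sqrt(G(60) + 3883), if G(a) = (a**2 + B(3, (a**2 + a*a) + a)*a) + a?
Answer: sqrt(7963) ≈ 89.236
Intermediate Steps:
G(a) = a**2 + 8*a (G(a) = (a**2 + 7*a) + a = a**2 + 8*a)
sqrt(G(60) + 3883) = sqrt(60*(8 + 60) + 3883) = sqrt(60*68 + 3883) = sqrt(4080 + 3883) = sqrt(7963)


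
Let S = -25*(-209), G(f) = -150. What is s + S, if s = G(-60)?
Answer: 5075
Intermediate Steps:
S = 5225
s = -150
s + S = -150 + 5225 = 5075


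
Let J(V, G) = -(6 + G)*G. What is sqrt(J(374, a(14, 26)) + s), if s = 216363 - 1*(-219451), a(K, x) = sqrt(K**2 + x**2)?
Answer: sqrt(434942 - 12*sqrt(218)) ≈ 659.37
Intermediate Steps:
J(V, G) = -G*(6 + G)
s = 435814 (s = 216363 + 219451 = 435814)
sqrt(J(374, a(14, 26)) + s) = sqrt(-sqrt(14**2 + 26**2)*(6 + sqrt(14**2 + 26**2)) + 435814) = sqrt(-sqrt(196 + 676)*(6 + sqrt(196 + 676)) + 435814) = sqrt(-sqrt(872)*(6 + sqrt(872)) + 435814) = sqrt(-2*sqrt(218)*(6 + 2*sqrt(218)) + 435814) = sqrt(435814 - 2*sqrt(218)*(6 + 2*sqrt(218)))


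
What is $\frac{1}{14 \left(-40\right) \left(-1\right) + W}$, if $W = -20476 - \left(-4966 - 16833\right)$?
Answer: $\frac{1}{1883} \approx 0.00053107$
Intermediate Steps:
$W = 1323$ ($W = -20476 - \left(-4966 - 16833\right) = -20476 - -21799 = -20476 + 21799 = 1323$)
$\frac{1}{14 \left(-40\right) \left(-1\right) + W} = \frac{1}{14 \left(-40\right) \left(-1\right) + 1323} = \frac{1}{\left(-560\right) \left(-1\right) + 1323} = \frac{1}{560 + 1323} = \frac{1}{1883}$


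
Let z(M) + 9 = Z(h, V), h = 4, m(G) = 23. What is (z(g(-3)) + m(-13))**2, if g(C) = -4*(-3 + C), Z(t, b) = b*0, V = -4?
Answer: 196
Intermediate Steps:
Z(t, b) = 0
g(C) = 12 - 4*C
z(M) = -9 (z(M) = -9 + 0 = -9)
(z(g(-3)) + m(-13))**2 = (-9 + 23)**2 = 14**2 = 196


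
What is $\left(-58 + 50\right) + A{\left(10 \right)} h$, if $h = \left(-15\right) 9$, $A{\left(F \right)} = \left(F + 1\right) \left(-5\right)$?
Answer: $7417$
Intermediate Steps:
$A{\left(F \right)} = -5 - 5 F$ ($A{\left(F \right)} = \left(1 + F\right) \left(-5\right) = -5 - 5 F$)
$h = -135$
$\left(-58 + 50\right) + A{\left(10 \right)} h = \left(-58 + 50\right) + \left(-5 - 50\right) \left(-135\right) = -8 + \left(-5 - 50\right) \left(-135\right) = -8 - -7425 = -8 + 7425 = 7417$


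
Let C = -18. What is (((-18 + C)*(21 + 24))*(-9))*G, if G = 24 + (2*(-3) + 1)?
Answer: 277020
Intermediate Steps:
G = 19 (G = 24 + (-6 + 1) = 24 - 5 = 19)
(((-18 + C)*(21 + 24))*(-9))*G = (((-18 - 18)*(21 + 24))*(-9))*19 = (-36*45*(-9))*19 = -1620*(-9)*19 = 14580*19 = 277020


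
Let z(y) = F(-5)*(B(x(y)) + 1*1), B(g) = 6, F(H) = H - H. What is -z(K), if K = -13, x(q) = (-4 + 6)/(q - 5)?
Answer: 0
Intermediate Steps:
F(H) = 0
x(q) = 2/(-5 + q)
z(y) = 0 (z(y) = 0*(6 + 1*1) = 0*(6 + 1) = 0*7 = 0)
-z(K) = -1*0 = 0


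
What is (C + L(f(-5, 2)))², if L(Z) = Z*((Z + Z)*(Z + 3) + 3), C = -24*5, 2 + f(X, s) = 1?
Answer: 14161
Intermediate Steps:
f(X, s) = -1 (f(X, s) = -2 + 1 = -1)
C = -120
L(Z) = Z*(3 + 2*Z*(3 + Z)) (L(Z) = Z*((2*Z)*(3 + Z) + 3) = Z*(2*Z*(3 + Z) + 3) = Z*(3 + 2*Z*(3 + Z)))
(C + L(f(-5, 2)))² = (-120 - (3 + 2*(-1)² + 6*(-1)))² = (-120 - (3 + 2*1 - 6))² = (-120 - (3 + 2 - 6))² = (-120 - 1*(-1))² = (-120 + 1)² = (-119)² = 14161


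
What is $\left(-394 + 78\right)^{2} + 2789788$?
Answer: $2889644$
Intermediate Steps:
$\left(-394 + 78\right)^{2} + 2789788 = \left(-316\right)^{2} + 2789788 = 99856 + 2789788 = 2889644$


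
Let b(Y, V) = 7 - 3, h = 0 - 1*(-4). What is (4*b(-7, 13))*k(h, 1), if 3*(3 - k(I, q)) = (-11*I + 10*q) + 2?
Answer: 656/3 ≈ 218.67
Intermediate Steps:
h = 4 (h = 0 + 4 = 4)
k(I, q) = 7/3 - 10*q/3 + 11*I/3 (k(I, q) = 3 - ((-11*I + 10*q) + 2)/3 = 3 - (2 - 11*I + 10*q)/3 = 3 + (-⅔ - 10*q/3 + 11*I/3) = 7/3 - 10*q/3 + 11*I/3)
b(Y, V) = 4
(4*b(-7, 13))*k(h, 1) = (4*4)*(7/3 - 10/3*1 + (11/3)*4) = 16*(7/3 - 10/3 + 44/3) = 16*(41/3) = 656/3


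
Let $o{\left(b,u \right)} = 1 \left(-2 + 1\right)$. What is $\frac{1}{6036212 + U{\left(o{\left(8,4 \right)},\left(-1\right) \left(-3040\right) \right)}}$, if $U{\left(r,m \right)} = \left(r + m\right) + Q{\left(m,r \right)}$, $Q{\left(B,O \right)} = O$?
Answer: $\frac{1}{6039250} \approx 1.6558 \cdot 10^{-7}$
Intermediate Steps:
$o{\left(b,u \right)} = -1$ ($o{\left(b,u \right)} = 1 \left(-1\right) = -1$)
$U{\left(r,m \right)} = m + 2 r$ ($U{\left(r,m \right)} = \left(r + m\right) + r = \left(m + r\right) + r = m + 2 r$)
$\frac{1}{6036212 + U{\left(o{\left(8,4 \right)},\left(-1\right) \left(-3040\right) \right)}} = \frac{1}{6036212 + \left(\left(-1\right) \left(-3040\right) + 2 \left(-1\right)\right)} = \frac{1}{6036212 + \left(3040 - 2\right)} = \frac{1}{6036212 + 3038} = \frac{1}{6039250}$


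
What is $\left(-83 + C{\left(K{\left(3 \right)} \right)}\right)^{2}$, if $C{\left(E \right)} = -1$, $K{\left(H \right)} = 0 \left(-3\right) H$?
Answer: $7056$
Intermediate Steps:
$K{\left(H \right)} = 0$ ($K{\left(H \right)} = 0 H = 0$)
$\left(-83 + C{\left(K{\left(3 \right)} \right)}\right)^{2} = \left(-83 - 1\right)^{2} = \left(-84\right)^{2} = 7056$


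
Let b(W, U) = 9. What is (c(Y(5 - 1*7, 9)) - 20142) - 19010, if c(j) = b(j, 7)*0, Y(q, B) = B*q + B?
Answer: -39152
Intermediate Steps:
Y(q, B) = B + B*q
c(j) = 0 (c(j) = 9*0 = 0)
(c(Y(5 - 1*7, 9)) - 20142) - 19010 = (0 - 20142) - 19010 = -20142 - 19010 = -39152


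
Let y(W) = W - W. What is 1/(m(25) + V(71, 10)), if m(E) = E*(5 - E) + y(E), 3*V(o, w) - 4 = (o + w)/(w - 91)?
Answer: -1/499 ≈ -0.0020040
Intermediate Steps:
V(o, w) = 4/3 + (o + w)/(3*(-91 + w)) (V(o, w) = 4/3 + ((o + w)/(w - 91))/3 = 4/3 + ((o + w)/(-91 + w))/3 = 4/3 + (o + w)/(3*(-91 + w)))
y(W) = 0
m(E) = E*(5 - E) (m(E) = E*(5 - E) + 0 = E*(5 - E))
1/(m(25) + V(71, 10)) = 1/(25*(5 - 1*25) + (-364 + 71 + 5*10)/(3*(-91 + 10))) = 1/(25*(5 - 25) + (⅓)*(-364 + 71 + 50)/(-81)) = 1/(25*(-20) + (⅓)*(-1/81)*(-243)) = 1/(-500 + 1) = 1/(-499) = -1/499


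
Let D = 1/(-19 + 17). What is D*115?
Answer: -115/2 ≈ -57.500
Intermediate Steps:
D = -½ (D = 1/(-2) = -½ ≈ -0.50000)
D*115 = -½*115 = -115/2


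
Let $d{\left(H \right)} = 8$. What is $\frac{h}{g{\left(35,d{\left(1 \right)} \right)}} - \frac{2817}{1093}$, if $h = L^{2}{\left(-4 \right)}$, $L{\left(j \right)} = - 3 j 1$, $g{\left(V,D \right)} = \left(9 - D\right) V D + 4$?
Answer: $- \frac{160659}{77603} \approx -2.0703$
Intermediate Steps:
$g{\left(V,D \right)} = 4 + D V \left(9 - D\right)$ ($g{\left(V,D \right)} = V \left(9 - D\right) D + 4 = D V \left(9 - D\right) + 4 = 4 + D V \left(9 - D\right)$)
$L{\left(j \right)} = - 3 j$
$h = 144$ ($h = \left(\left(-3\right) \left(-4\right)\right)^{2} = 12^{2} = 144$)
$\frac{h}{g{\left(35,d{\left(1 \right)} \right)}} - \frac{2817}{1093} = \frac{144}{4 - 35 \cdot 8^{2} + 9 \cdot 8 \cdot 35} - \frac{2817}{1093} = \frac{144}{4 - 35 \cdot 64 + 2520} - \frac{2817}{1093} = \frac{144}{4 - 2240 + 2520} - \frac{2817}{1093} = \frac{144}{284} - \frac{2817}{1093} = 144 \cdot \frac{1}{284} - \frac{2817}{1093} = \frac{36}{71} - \frac{2817}{1093} = - \frac{160659}{77603}$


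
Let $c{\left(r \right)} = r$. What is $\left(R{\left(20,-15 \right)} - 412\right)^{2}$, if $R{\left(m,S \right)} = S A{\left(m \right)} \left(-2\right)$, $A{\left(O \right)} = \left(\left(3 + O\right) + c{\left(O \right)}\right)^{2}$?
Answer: $3031383364$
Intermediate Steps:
$A{\left(O \right)} = \left(3 + 2 O\right)^{2}$ ($A{\left(O \right)} = \left(\left(3 + O\right) + O\right)^{2} = \left(3 + 2 O\right)^{2}$)
$R{\left(m,S \right)} = - 2 S \left(3 + 2 m\right)^{2}$ ($R{\left(m,S \right)} = S \left(3 + 2 m\right)^{2} \left(-2\right) = - 2 S \left(3 + 2 m\right)^{2}$)
$\left(R{\left(20,-15 \right)} - 412\right)^{2} = \left(\left(-2\right) \left(-15\right) \left(3 + 2 \cdot 20\right)^{2} - 412\right)^{2} = \left(\left(-2\right) \left(-15\right) \left(3 + 40\right)^{2} - 412\right)^{2} = \left(\left(-2\right) \left(-15\right) 43^{2} - 412\right)^{2} = \left(\left(-2\right) \left(-15\right) 1849 - 412\right)^{2} = \left(55470 - 412\right)^{2} = 55058^{2} = 3031383364$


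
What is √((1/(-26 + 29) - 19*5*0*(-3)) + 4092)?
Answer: √36831/3 ≈ 63.971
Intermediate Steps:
√((1/(-26 + 29) - 19*5*0*(-3)) + 4092) = √((1/3 - 0*(-3)) + 4092) = √((⅓ - 19*0) + 4092) = √((⅓ + 0) + 4092) = √(⅓ + 4092) = √(12277/3) = √36831/3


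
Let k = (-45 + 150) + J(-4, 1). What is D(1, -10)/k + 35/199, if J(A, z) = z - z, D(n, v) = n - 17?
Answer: 491/20895 ≈ 0.023498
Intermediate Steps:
D(n, v) = -17 + n
J(A, z) = 0
k = 105 (k = (-45 + 150) + 0 = 105 + 0 = 105)
D(1, -10)/k + 35/199 = (-17 + 1)/105 + 35/199 = -16*1/105 + 35*(1/199) = -16/105 + 35/199 = 491/20895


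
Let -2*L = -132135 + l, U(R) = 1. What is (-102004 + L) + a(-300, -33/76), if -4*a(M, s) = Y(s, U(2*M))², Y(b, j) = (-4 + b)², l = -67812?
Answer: -283865511233/133448704 ≈ -2127.2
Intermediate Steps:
a(M, s) = -(-4 + s)⁴/4
L = 199947/2 (L = -(-132135 - 67812)/2 = -½*(-199947) = 199947/2 ≈ 99974.)
(-102004 + L) + a(-300, -33/76) = (-102004 + 199947/2) - (-4 - 33/76)⁴/4 = -4061/2 - (-4 - 33*1/76)⁴/4 = -4061/2 - (-4 - 33/76)⁴/4 = -4061/2 - (-337/76)⁴/4 = -4061/2 - ¼*12897917761/33362176 = -4061/2 - 12897917761/133448704 = -283865511233/133448704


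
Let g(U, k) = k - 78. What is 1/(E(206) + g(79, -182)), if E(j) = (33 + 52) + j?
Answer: 1/31 ≈ 0.032258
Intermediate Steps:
g(U, k) = -78 + k
E(j) = 85 + j
1/(E(206) + g(79, -182)) = 1/((85 + 206) + (-78 - 182)) = 1/(291 - 260) = 1/31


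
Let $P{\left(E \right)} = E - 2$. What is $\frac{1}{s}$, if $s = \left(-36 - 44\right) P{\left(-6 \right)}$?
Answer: $\frac{1}{640} \approx 0.0015625$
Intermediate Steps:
$P{\left(E \right)} = -2 + E$ ($P{\left(E \right)} = E - 2 = -2 + E$)
$s = 640$ ($s = \left(-36 - 44\right) \left(-2 - 6\right) = \left(-80\right) \left(-8\right) = 640$)
$\frac{1}{s} = \frac{1}{640}$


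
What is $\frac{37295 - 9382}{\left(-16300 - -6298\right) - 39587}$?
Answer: $- \frac{27913}{49589} \approx -0.56289$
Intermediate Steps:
$\frac{37295 - 9382}{\left(-16300 - -6298\right) - 39587} = \frac{27913}{\left(-16300 + 6298\right) - 39587} = \frac{27913}{-10002 - 39587} = \frac{27913}{-49589} = 27913 \left(- \frac{1}{49589}\right) = - \frac{27913}{49589}$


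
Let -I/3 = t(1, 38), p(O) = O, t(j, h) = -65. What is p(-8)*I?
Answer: -1560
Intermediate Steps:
I = 195 (I = -3*(-65) = 195)
p(-8)*I = -8*195 = -1560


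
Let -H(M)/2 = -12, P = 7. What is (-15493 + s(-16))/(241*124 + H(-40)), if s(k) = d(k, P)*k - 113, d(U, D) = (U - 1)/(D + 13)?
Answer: -38981/74770 ≈ -0.52135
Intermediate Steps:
H(M) = 24 (H(M) = -2*(-12) = 24)
d(U, D) = (-1 + U)/(13 + D)
s(k) = -113 + k*(-1/20 + k/20) (s(k) = ((-1 + k)/(13 + 7))*k - 113 = ((-1 + k)/20)*k - 113 = (-1/20 + k/20)*k - 113 = k*(-1/20 + k/20) - 113 = -113 + k*(-1/20 + k/20))
(-15493 + s(-16))/(241*124 + H(-40)) = (-15493 + (-113 + (1/20)*(-16)*(-1 - 16)))/(241*124 + 24) = (-15493 + (-113 + (1/20)*(-16)*(-17)))/(29884 + 24) = (-15493 + (-113 + 68/5))/29908 = (-15493 - 497/5)*(1/29908) = -77962/5*1/29908 = -38981/74770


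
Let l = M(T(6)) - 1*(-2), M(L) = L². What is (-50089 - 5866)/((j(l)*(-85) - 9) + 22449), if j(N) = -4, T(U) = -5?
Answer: -11191/4556 ≈ -2.4563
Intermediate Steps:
l = 27 (l = (-5)² - 1*(-2) = 25 + 2 = 27)
(-50089 - 5866)/((j(l)*(-85) - 9) + 22449) = (-50089 - 5866)/((-4*(-85) - 9) + 22449) = -55955/((340 - 9) + 22449) = -55955/(331 + 22449) = -55955/22780 = -55955*1/22780 = -11191/4556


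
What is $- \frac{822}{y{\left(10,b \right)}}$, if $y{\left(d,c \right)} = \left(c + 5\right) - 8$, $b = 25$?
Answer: $- \frac{411}{11} \approx -37.364$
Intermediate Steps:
$y{\left(d,c \right)} = -3 + c$ ($y{\left(d,c \right)} = \left(5 + c\right) - 8 = -3 + c$)
$- \frac{822}{y{\left(10,b \right)}} = - \frac{822}{-3 + 25} = - \frac{822}{22} = \left(-822\right) \frac{1}{22} = - \frac{411}{11}$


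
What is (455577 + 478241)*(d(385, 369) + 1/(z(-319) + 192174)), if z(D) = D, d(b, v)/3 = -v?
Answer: -198327520261912/191855 ≈ -1.0337e+9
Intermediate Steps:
d(b, v) = -3*v (d(b, v) = 3*(-v) = -3*v)
(455577 + 478241)*(d(385, 369) + 1/(z(-319) + 192174)) = (455577 + 478241)*(-3*369 + 1/(-319 + 192174)) = 933818*(-1107 + 1/191855) = 933818*(-212383484/191855) = -198327520261912/191855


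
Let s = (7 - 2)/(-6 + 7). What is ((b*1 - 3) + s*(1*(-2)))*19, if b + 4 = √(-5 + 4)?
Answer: -323 + 19*I ≈ -323.0 + 19.0*I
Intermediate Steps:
s = 5 (s = 5/1 = 5*1 = 5)
b = -4 + I (b = -4 + √(-5 + 4) = -4 + √(-1) = -4 + I ≈ -4.0 + 1.0*I)
((b*1 - 3) + s*(1*(-2)))*19 = (((-4 + I)*1 - 3) + 5*(1*(-2)))*19 = (((-4 + I) - 3) + 5*(-2))*19 = ((-7 + I) - 10)*19 = (-17 + I)*19 = -323 + 19*I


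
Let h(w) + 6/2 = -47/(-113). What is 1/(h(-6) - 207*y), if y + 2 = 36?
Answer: -113/795586 ≈ -0.00014203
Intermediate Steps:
h(w) = -292/113 (h(w) = -3 - 47/(-113) = -3 - 47*(-1/113) = -3 + 47/113 = -292/113)
y = 34 (y = -2 + 36 = 34)
1/(h(-6) - 207*y) = 1/(-292/113 - 207*34) = 1/(-292/113 - 7038) = 1/(-795586/113) = -113/795586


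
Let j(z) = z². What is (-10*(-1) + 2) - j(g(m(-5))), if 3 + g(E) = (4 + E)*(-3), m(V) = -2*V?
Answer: -2013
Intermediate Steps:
g(E) = -15 - 3*E (g(E) = -3 + (4 + E)*(-3) = -3 + (-12 - 3*E) = -15 - 3*E)
(-10*(-1) + 2) - j(g(m(-5))) = (-10*(-1) + 2) - (-15 - (-6)*(-5))² = (10 + 2) - (-15 - 3*10)² = 12 - (-15 - 30)² = 12 - 1*(-45)² = 12 - 1*2025 = 12 - 2025 = -2013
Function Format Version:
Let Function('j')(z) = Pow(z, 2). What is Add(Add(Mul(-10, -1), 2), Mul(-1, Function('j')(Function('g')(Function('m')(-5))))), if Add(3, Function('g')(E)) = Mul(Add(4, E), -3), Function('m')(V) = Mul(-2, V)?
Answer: -2013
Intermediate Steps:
Function('g')(E) = Add(-15, Mul(-3, E)) (Function('g')(E) = Add(-3, Mul(Add(4, E), -3)) = Add(-3, Add(-12, Mul(-3, E))) = Add(-15, Mul(-3, E)))
Add(Add(Mul(-10, -1), 2), Mul(-1, Function('j')(Function('g')(Function('m')(-5))))) = Add(Add(Mul(-10, -1), 2), Mul(-1, Pow(Add(-15, Mul(-3, Mul(-2, -5))), 2))) = Add(Add(10, 2), Mul(-1, Pow(Add(-15, Mul(-3, 10)), 2))) = Add(12, Mul(-1, Pow(Add(-15, -30), 2))) = Add(12, Mul(-1, Pow(-45, 2))) = Add(12, Mul(-1, 2025)) = Add(12, -2025) = -2013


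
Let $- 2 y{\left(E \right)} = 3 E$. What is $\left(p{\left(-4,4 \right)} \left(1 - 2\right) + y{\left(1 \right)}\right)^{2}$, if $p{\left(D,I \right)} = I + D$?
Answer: $\frac{9}{4} \approx 2.25$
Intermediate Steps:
$y{\left(E \right)} = - \frac{3 E}{2}$
$p{\left(D,I \right)} = D + I$
$\left(p{\left(-4,4 \right)} \left(1 - 2\right) + y{\left(1 \right)}\right)^{2} = \left(\left(-4 + 4\right) \left(1 - 2\right) - \frac{3}{2}\right)^{2} = \left(0 \left(-1\right) - \frac{3}{2}\right)^{2} = \left(0 - \frac{3}{2}\right)^{2} = \left(- \frac{3}{2}\right)^{2} = \frac{9}{4}$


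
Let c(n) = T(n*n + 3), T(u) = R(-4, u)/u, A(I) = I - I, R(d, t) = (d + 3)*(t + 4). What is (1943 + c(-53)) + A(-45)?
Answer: 1365225/703 ≈ 1942.0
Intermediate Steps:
R(d, t) = (3 + d)*(4 + t)
A(I) = 0
T(u) = (-4 - u)/u (T(u) = (12 + 3*u + 4*(-4) - 4*u)/u = (12 + 3*u - 16 - 4*u)/u = (-4 - u)/u)
c(n) = (-7 - n**2)/(3 + n**2) (c(n) = (-4 - (n*n + 3))/(n*n + 3) = (-4 - (n**2 + 3))/(n**2 + 3) = (-4 - (3 + n**2))/(3 + n**2) = (-4 + (-3 - n**2))/(3 + n**2) = (-7 - n**2)/(3 + n**2))
(1943 + c(-53)) + A(-45) = (1943 + (-7 - 1*(-53)**2)/(3 + (-53)**2)) + 0 = (1943 + (-7 - 1*2809)/(3 + 2809)) + 0 = (1943 + (-7 - 2809)/2812) + 0 = (1943 + (1/2812)*(-2816)) + 0 = (1943 - 704/703) + 0 = 1365225/703 + 0 = 1365225/703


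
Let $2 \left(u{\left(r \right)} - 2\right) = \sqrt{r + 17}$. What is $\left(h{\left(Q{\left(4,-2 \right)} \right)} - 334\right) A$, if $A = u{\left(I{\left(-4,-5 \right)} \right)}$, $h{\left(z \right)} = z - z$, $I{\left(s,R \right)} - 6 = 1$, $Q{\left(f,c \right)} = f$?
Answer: $-668 - 334 \sqrt{6} \approx -1486.1$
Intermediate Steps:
$I{\left(s,R \right)} = 7$ ($I{\left(s,R \right)} = 6 + 1 = 7$)
$h{\left(z \right)} = 0$
$u{\left(r \right)} = 2 + \frac{\sqrt{17 + r}}{2}$ ($u{\left(r \right)} = 2 + \frac{\sqrt{r + 17}}{2} = 2 + \frac{\sqrt{17 + r}}{2}$)
$A = 2 + \sqrt{6}$ ($A = 2 + \frac{\sqrt{17 + 7}}{2} = 2 + \frac{\sqrt{24}}{2} = 2 + \frac{2 \sqrt{6}}{2} = 2 + \sqrt{6} \approx 4.4495$)
$\left(h{\left(Q{\left(4,-2 \right)} \right)} - 334\right) A = \left(0 - 334\right) \left(2 + \sqrt{6}\right) = - 334 \left(2 + \sqrt{6}\right) = -668 - 334 \sqrt{6}$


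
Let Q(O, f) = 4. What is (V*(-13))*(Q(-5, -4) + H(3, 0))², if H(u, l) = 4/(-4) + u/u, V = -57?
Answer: 11856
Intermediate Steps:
H(u, l) = 0 (H(u, l) = 4*(-¼) + 1 = -1 + 1 = 0)
(V*(-13))*(Q(-5, -4) + H(3, 0))² = (-57*(-13))*(4 + 0)² = 741*4² = 741*16 = 11856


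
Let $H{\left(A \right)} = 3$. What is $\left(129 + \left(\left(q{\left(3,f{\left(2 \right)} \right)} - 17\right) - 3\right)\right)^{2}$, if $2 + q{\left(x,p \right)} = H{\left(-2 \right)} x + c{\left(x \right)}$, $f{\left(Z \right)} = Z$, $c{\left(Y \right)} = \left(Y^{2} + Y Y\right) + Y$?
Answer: $18769$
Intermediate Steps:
$c{\left(Y \right)} = Y + 2 Y^{2}$ ($c{\left(Y \right)} = \left(Y^{2} + Y^{2}\right) + Y = 2 Y^{2} + Y = Y + 2 Y^{2}$)
$q{\left(x,p \right)} = -2 + 3 x + x \left(1 + 2 x\right)$ ($q{\left(x,p \right)} = -2 + \left(3 x + x \left(1 + 2 x\right)\right) = -2 + 3 x + x \left(1 + 2 x\right)$)
$\left(129 + \left(\left(q{\left(3,f{\left(2 \right)} \right)} - 17\right) - 3\right)\right)^{2} = \left(129 + \left(\left(\left(-2 + 2 \cdot 3^{2} + 4 \cdot 3\right) - 17\right) - 3\right)\right)^{2} = \left(129 + \left(\left(\left(-2 + 2 \cdot 9 + 12\right) - 17\right) - 3\right)\right)^{2} = \left(129 + \left(\left(\left(-2 + 18 + 12\right) - 17\right) - 3\right)\right)^{2} = \left(129 + \left(\left(28 - 17\right) - 3\right)\right)^{2} = \left(129 + \left(11 - 3\right)\right)^{2} = \left(129 + 8\right)^{2} = 137^{2} = 18769$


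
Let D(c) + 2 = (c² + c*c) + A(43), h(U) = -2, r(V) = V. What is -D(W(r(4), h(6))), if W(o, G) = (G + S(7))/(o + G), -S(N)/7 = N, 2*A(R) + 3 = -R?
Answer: -2551/2 ≈ -1275.5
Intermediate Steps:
A(R) = -3/2 - R/2 (A(R) = -3/2 + (-R)/2 = -3/2 - R/2)
S(N) = -7*N
W(o, G) = (-49 + G)/(G + o) (W(o, G) = (G - 7*7)/(o + G) = (G - 49)/(G + o) = (-49 + G)/(G + o))
D(c) = -25 + 2*c² (D(c) = -2 + ((c² + c*c) + (-3/2 - ½*43)) = -2 + ((c² + c²) + (-3/2 - 43/2)) = -2 + (2*c² - 23) = -2 + (-23 + 2*c²) = -25 + 2*c²)
-D(W(r(4), h(6))) = -(-25 + 2*((-49 - 2)/(-2 + 4))²) = -(-25 + 2*(-51/2)²) = -(-25 + 2*(2601/4)) = -(-25 + 2601/2) = -1*2551/2 = -2551/2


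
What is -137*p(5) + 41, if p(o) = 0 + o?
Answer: -644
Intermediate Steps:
p(o) = o
-137*p(5) + 41 = -137*5 + 41 = -685 + 41 = -644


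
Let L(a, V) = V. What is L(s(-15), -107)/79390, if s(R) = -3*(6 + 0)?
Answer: -107/79390 ≈ -0.0013478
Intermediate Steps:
s(R) = -18 (s(R) = -3*6 = -18)
L(s(-15), -107)/79390 = -107/79390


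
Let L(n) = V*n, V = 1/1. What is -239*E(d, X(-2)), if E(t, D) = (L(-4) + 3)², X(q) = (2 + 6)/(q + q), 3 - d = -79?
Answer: -239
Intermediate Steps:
d = 82 (d = 3 - 1*(-79) = 3 + 79 = 82)
V = 1
X(q) = 4/q (X(q) = 8/((2*q)) = 8*(1/(2*q)) = 4/q)
L(n) = n (L(n) = 1*n = n)
E(t, D) = 1 (E(t, D) = (-4 + 3)² = (-1)² = 1)
-239*E(d, X(-2)) = -239*1 = -239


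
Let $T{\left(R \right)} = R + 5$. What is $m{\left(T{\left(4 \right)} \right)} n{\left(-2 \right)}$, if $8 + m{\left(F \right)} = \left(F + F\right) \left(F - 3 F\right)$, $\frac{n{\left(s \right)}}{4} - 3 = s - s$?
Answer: $-3984$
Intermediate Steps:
$n{\left(s \right)} = 12$ ($n{\left(s \right)} = 12 + 4 \left(s - s\right) = 12 + 4 \cdot 0 = 12 + 0 = 12$)
$T{\left(R \right)} = 5 + R$
$m{\left(F \right)} = -8 - 4 F^{2}$ ($m{\left(F \right)} = -8 + \left(F + F\right) \left(F - 3 F\right) = -8 + 2 F \left(- 2 F\right) = -8 - 4 F^{2}$)
$m{\left(T{\left(4 \right)} \right)} n{\left(-2 \right)} = \left(-8 - 4 \left(5 + 4\right)^{2}\right) 12 = \left(-8 - 4 \cdot 9^{2}\right) 12 = \left(-8 - 324\right) 12 = \left(-332\right) 12 = -3984$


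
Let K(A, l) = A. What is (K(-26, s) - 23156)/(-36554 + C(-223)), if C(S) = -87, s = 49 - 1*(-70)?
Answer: 23182/36641 ≈ 0.63268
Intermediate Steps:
s = 119 (s = 49 + 70 = 119)
(K(-26, s) - 23156)/(-36554 + C(-223)) = (-26 - 23156)/(-36554 - 87) = -23182/(-36641) = -23182*(-1/36641) = 23182/36641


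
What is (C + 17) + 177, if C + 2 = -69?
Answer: 123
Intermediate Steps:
C = -71 (C = -2 - 69 = -71)
(C + 17) + 177 = (-71 + 17) + 177 = -54 + 177 = 123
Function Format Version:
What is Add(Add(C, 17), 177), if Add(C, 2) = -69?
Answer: 123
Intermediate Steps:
C = -71 (C = Add(-2, -69) = -71)
Add(Add(C, 17), 177) = Add(Add(-71, 17), 177) = Add(-54, 177) = 123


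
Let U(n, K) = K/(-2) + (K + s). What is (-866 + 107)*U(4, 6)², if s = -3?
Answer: 0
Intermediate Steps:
U(n, K) = -3 + K/2 (U(n, K) = K/(-2) + (K - 3) = -K/2 + (-3 + K) = -3 + K/2)
(-866 + 107)*U(4, 6)² = (-866 + 107)*(-3 + (½)*6)² = -759*(-3 + 3)² = -759*0² = -759*0 = 0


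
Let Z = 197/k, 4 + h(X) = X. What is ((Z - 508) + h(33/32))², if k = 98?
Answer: 636879014209/2458624 ≈ 2.5904e+5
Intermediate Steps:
h(X) = -4 + X
Z = 197/98 ≈ 2.0102
((Z - 508) + h(33/32))² = ((197/98 - 508) + (-4 + 33/32))² = (-49587/98 + (-4 + 33*(1/32)))² = (-49587/98 + (-4 + 33/32))² = (-49587/98 - 95/32)² = (-798047/1568)² = 636879014209/2458624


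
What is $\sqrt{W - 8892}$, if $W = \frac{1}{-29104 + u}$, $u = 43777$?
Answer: $\frac{i \sqrt{1914420277995}}{14673} \approx 94.297 i$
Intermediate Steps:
$W = \frac{1}{14673}$ ($W = \frac{1}{-29104 + 43777} = \frac{1}{14673} \approx 6.8152 \cdot 10^{-5}$)
$\sqrt{W - 8892} = \sqrt{\frac{1}{14673} - 8892} = \sqrt{- \frac{130472315}{14673}} = \frac{i \sqrt{1914420277995}}{14673}$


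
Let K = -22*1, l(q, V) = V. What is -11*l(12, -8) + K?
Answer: 66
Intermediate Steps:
K = -22
-11*l(12, -8) + K = -11*(-8) - 22 = 88 - 22 = 66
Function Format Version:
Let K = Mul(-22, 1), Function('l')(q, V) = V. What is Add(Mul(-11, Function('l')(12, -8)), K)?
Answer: 66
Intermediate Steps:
K = -22
Add(Mul(-11, Function('l')(12, -8)), K) = Add(Mul(-11, -8), -22) = Add(88, -22) = 66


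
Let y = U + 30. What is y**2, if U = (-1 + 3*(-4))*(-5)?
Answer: 9025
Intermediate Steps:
U = 65 (U = (-1 - 12)*(-5) = -13*(-5) = 65)
y = 95 (y = 65 + 30 = 95)
y**2 = 95**2 = 9025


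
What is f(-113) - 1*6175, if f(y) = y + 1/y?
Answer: -710545/113 ≈ -6288.0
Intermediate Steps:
f(-113) - 1*6175 = (-113 + 1/(-113)) - 1*6175 = (-113 - 1/113) - 6175 = -12770/113 - 6175 = -710545/113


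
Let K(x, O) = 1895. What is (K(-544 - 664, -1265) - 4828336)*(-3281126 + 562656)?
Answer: 13120535065270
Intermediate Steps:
(K(-544 - 664, -1265) - 4828336)*(-3281126 + 562656) = (1895 - 4828336)*(-3281126 + 562656) = -4826441*(-2718470) = 13120535065270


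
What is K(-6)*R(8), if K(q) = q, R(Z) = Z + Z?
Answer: -96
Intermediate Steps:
R(Z) = 2*Z
K(-6)*R(8) = -12*8 = -6*16 = -96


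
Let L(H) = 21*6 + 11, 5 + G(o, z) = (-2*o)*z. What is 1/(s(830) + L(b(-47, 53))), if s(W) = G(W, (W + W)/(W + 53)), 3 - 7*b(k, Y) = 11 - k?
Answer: -883/2639044 ≈ -0.00033459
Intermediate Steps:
b(k, Y) = -8/7 + k/7 (b(k, Y) = 3/7 - (11 - k)/7 = 3/7 + (-11/7 + k/7) = -8/7 + k/7)
G(o, z) = -5 - 2*o*z (G(o, z) = -5 + (-2*o)*z = -5 - 2*o*z)
L(H) = 137 (L(H) = 126 + 11 = 137)
s(W) = -5 - 4*W**2/(53 + W) (s(W) = -5 - 2*W*(W + W)/(W + 53) = -5 - 2*W*(2*W)/(53 + W) = -5 - 2*W*2*W/(53 + W) = -5 - 4*W**2/(53 + W))
1/(s(830) + L(b(-47, 53))) = 1/((-265 - 5*830 - 4*830**2)/(53 + 830) + 137) = 1/((-265 - 4150 - 4*688900)/883 + 137) = 1/((-265 - 4150 - 2755600)/883 + 137) = 1/((1/883)*(-2760015) + 137) = 1/(-2760015/883 + 137) = 1/(-2639044/883) = -883/2639044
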